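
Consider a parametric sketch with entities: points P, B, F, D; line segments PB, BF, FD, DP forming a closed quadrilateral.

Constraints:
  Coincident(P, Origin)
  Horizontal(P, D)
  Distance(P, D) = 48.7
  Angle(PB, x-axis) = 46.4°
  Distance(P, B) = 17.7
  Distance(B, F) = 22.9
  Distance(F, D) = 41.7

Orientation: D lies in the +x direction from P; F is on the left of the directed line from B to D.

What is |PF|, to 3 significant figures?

40.3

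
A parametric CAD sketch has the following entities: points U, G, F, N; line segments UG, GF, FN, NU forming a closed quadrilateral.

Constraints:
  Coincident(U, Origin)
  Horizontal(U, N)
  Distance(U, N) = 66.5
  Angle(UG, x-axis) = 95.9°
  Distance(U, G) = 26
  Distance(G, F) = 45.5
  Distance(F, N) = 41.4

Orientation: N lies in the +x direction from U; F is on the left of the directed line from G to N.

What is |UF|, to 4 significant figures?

53.87

Checks: |GF| = 45.50 ✓; |FN| = 41.40 ✓.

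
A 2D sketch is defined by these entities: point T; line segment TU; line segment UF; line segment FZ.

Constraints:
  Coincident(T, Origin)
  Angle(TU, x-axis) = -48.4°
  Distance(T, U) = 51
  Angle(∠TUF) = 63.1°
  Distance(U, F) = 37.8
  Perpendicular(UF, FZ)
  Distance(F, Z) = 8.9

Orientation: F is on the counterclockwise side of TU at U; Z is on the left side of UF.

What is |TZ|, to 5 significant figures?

39.434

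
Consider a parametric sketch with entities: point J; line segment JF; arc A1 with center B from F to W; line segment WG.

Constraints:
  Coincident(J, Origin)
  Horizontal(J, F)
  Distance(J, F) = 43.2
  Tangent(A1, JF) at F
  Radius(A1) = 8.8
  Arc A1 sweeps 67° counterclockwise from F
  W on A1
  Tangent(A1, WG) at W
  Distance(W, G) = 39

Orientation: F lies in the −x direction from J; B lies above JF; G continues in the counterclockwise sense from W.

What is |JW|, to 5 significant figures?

35.507

The tangent condition forces BF to be normal to JF, so B = F + (0, 8.8) = (-43.200, 8.8000). On A1, F sits at bearing -90° from B; a 67° counterclockwise sweep puts W at bearing -23°, so W = B + 8.8·(cos -23°, sin -23°) = (-35.100, 5.3616). Then |JW| = |W − J| = 35.507.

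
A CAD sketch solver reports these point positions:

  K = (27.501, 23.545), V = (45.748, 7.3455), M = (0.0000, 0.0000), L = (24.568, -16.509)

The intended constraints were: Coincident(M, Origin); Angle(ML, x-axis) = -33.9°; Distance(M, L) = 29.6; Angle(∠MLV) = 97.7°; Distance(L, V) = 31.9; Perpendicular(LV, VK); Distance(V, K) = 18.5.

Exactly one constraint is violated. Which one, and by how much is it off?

Distance(V, K) = 18.5 — off by 5.90.

M = (0.00, 0.00) ✓; ML at -33.90° ✓; |ML| = 29.60 ✓; ∠MLV = 97.70° ✓; |LV| = 31.90 ✓; ∠(LV, VK) = 90.00° ✓; |VK| = 24.40 ✗.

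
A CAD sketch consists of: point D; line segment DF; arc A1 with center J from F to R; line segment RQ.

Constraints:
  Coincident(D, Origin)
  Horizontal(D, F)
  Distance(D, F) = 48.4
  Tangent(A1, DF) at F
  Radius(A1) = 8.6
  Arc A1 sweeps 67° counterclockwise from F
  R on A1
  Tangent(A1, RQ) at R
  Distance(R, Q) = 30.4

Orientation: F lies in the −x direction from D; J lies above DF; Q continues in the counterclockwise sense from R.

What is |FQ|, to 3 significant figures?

38.7

D is at the origin; DF is horizontal with |DF| = 48.4 and F on the −x side, so F = (-48.4, 0.00). Tangency of A1 to DF means the radius JF is perpendicular to DF, so J = F + (0, 8.6) = (-48.4, 8.60). On A1, F sits at bearing -90° from J; a 67° counterclockwise sweep puts R at bearing -23°, so R = J + 8.6·(cos -23°, sin -23°) = (-40.5, 5.24). The tangent condition forces JR to be normal to RQ, so RQ runs along (−sin -23°, cos -23°); with |RQ| = 30.4, Q = (-28.6, 33.2). Then |FQ| = |Q − F| = 38.7.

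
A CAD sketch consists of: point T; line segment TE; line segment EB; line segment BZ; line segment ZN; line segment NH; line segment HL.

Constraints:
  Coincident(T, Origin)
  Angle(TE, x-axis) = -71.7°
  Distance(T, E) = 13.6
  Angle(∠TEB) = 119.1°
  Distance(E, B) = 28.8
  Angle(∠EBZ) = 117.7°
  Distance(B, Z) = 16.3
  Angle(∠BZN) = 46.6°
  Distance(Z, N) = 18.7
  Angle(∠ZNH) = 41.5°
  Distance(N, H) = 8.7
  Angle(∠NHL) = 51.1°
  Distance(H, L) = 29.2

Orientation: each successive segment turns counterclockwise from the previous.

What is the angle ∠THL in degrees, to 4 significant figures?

66.04°

∠ZNH = 41.5° gives NH at -36.60° from the x-axis; with |NH| = 8.7, H = (31.06, -12.34). ∠NHL = 51.1° gives HL at 92.30° from the x-axis; with |HL| = 29.2, L = (29.89, 16.84). Then cos ∠THL = HT·HL / (|HT||HL|), giving 66.04°.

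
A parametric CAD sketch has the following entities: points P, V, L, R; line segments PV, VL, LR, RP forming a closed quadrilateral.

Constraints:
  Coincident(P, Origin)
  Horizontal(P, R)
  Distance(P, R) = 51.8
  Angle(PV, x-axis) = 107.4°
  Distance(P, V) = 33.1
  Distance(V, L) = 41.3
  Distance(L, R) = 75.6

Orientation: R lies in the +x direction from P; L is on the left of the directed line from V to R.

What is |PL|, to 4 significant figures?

66.83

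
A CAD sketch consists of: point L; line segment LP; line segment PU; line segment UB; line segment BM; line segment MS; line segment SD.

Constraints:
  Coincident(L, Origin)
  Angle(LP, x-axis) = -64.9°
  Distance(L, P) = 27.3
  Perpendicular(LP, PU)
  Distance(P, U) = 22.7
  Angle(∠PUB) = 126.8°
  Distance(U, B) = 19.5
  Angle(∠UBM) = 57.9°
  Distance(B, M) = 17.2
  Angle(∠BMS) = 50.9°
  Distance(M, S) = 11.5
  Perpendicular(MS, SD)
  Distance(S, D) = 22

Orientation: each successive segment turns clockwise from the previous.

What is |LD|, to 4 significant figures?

42.53

L is at the origin; LP runs at -64.9° with length 27.3, so P = (11.58, -24.72). The perpendicularity gives PU at right angles to LP, so PU runs at -154.9°; with |PU| = 22.7, U = (-8.976, -34.35). ∠PUB = 126.8° gives UB at 151.9° from the x-axis; with |UB| = 19.5, B = (-26.18, -25.17). ∠UBM = 57.9° gives BM at 29.80° from the x-axis; with |BM| = 17.2, M = (-11.25, -16.62). ∠BMS = 50.9° gives MS at -99.30° from the x-axis; with |MS| = 11.5, S = (-13.11, -27.97). The perpendicularity gives SD at right angles to MS, so SD runs at 170.7°; with |SD| = 22.0, D = (-34.82, -24.41). Then |LD| = |D − L| = 42.53.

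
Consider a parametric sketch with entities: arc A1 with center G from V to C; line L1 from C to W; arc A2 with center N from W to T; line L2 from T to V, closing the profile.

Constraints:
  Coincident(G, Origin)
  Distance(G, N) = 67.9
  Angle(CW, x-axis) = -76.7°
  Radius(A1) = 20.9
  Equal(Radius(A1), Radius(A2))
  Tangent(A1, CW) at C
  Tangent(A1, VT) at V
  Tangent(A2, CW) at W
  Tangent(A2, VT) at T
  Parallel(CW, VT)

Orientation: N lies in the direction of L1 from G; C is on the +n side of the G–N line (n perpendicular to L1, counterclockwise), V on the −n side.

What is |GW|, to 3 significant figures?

71.0

Tangency of A1 to both parallel lines with radius 20.9 puts C and V at G ± 20.9·n: C = (20.3, 4.81), V = (-20.3, -4.81). Equal radii place W and T the same way about N: W = N + 20.9·n = (36.0, -61.3), T = N − 20.9·n = (-4.72, -70.9). Then |GW| = |W − G| = 71.0.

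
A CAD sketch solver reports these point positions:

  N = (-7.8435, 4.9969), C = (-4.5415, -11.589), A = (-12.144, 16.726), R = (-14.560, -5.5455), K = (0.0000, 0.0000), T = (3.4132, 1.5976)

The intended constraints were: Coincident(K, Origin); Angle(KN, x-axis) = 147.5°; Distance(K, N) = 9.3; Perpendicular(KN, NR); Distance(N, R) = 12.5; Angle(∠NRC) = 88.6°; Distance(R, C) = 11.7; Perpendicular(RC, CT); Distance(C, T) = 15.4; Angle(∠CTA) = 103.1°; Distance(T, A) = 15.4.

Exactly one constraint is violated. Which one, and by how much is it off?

Distance(T, A) = 15.4 — off by 6.30.

K = (0.00, 0.00) ✓; KN at 147.5° ✓; |KN| = 9.300 ✓; ∠(KN, NR) = 90.00° ✓; |NR| = 12.50 ✓; ∠NRC = 88.60° ✓; |RC| = 11.70 ✓; ∠(RC, CT) = 90.00° ✓; |CT| = 15.40 ✓; ∠CTA = 103.1° ✓; |TA| = 21.70 ✗.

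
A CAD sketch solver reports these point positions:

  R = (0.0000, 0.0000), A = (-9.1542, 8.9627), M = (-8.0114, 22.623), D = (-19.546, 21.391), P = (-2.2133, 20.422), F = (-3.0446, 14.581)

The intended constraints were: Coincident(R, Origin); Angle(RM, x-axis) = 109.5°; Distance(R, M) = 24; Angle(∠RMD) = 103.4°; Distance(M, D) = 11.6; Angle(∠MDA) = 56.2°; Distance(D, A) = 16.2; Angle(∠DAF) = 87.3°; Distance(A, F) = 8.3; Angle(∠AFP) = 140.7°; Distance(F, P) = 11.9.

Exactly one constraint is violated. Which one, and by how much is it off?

Distance(F, P) = 11.9 — off by 6.00.

R = (0.00, 0.00) ✓; RM at 109.5° ✓; |RM| = 24.00 ✓; ∠RMD = 103.4° ✓; |MD| = 11.60 ✓; ∠MDA = 56.20° ✓; |DA| = 16.20 ✓; ∠DAF = 87.30° ✓; |AF| = 8.300 ✓; ∠AFP = 140.7° ✓; |FP| = 5.900 ✗.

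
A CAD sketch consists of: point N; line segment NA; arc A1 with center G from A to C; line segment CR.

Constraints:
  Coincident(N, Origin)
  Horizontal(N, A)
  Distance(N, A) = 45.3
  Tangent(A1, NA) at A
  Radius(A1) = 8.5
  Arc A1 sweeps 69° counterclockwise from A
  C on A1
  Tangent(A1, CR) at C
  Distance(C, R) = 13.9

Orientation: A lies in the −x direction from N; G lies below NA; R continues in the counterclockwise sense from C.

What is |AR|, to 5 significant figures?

22.506

N is at the origin; N and A share the same y with |NA| = 45.3 and A on the −x side, so A = (-45.300, 0.0000). Tangency of A1 to NA means the radius GA is perpendicular to NA, so G = A + (0, -8.5) = (-45.300, -8.5000). On A1, A sits at bearing 90° from G; a 69° counterclockwise sweep puts C at bearing 159°, so C = G + 8.5·(cos 159°, sin 159°) = (-53.235, -5.4539). The tangent condition forces GC to be normal to CR, so CR runs along (−sin 159°, cos 159°); with |CR| = 13.9, R = (-58.217, -18.431). Then |AR| = |R − A| = 22.506.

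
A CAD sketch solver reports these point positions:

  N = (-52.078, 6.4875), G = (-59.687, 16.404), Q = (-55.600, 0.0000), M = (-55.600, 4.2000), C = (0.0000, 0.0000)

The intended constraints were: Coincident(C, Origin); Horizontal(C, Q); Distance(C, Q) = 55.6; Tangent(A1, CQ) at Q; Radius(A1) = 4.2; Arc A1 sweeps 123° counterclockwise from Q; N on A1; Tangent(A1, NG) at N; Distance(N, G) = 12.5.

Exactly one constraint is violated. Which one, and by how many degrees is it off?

Tangent(A1, NG) at N — off by 4.50°.

C = (0.00, 0.00) ✓; C.y = 0.00, Q.y = 0.00 ✓; |CQ| = 55.60 ✓; ∠(MQ, QC) = 90.00° ✓; |MQ| = 4.200 ✓; bearing(M→N) − bearing(M→Q) = 123.0° ✓; |MN| = 4.200 ✓; ∠(MN, NG) = 85.50° ✗; |NG| = 12.50 ✓.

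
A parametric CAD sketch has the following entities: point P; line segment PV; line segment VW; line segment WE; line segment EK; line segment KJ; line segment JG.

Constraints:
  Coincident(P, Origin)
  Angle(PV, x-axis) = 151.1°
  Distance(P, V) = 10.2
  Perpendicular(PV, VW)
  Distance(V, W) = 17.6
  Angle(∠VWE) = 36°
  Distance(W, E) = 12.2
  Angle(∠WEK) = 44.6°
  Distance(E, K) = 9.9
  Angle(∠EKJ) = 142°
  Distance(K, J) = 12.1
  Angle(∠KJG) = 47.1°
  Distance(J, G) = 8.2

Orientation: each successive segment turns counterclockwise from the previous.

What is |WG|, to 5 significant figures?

2.6575

P is at the origin; PV runs at 151.1° with length 10.2, so V = (-8.9297, 4.9295). The perpendicularity gives VW at right angles to PV, so VW runs at -118.90°; with |VW| = 17.6, W = (-17.436, -10.479). ∠VWE = 36.0° gives WE at 25.100° from the x-axis; with |WE| = 12.2, E = (-6.3876, -5.3035). ∠WEK = 44.6° gives EK at 160.50° from the x-axis; with |EK| = 9.9, K = (-15.720, -1.9988). ∠EKJ = 142.0° gives KJ at -161.50° from the x-axis; with |KJ| = 12.1, J = (-27.194, -5.8382). ∠KJG = 47.1° gives JG at -28.600° from the x-axis; with |JG| = 8.2, G = (-19.995, -9.7634). Then |WG| = |G − W| = 2.6575.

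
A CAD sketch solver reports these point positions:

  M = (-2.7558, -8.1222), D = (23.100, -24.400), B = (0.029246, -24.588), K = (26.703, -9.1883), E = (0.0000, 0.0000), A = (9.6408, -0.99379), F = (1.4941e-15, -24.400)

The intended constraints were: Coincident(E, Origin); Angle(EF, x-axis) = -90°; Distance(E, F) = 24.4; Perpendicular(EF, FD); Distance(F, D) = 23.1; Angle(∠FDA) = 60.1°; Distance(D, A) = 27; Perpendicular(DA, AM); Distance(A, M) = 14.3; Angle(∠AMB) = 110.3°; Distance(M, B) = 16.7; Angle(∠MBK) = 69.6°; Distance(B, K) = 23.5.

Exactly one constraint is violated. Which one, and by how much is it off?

Distance(B, K) = 23.5 — off by 7.30.

E = (0.00, 0.00) ✓; EF at -90.00° ✓; |EF| = 24.40 ✓; ∠(EF, FD) = 90.00° ✓; |FD| = 23.10 ✓; ∠FDA = 60.10° ✓; |DA| = 27.00 ✓; ∠(DA, AM) = 90.00° ✓; |AM| = 14.30 ✓; ∠AMB = 110.3° ✓; |MB| = 16.70 ✓; ∠MBK = 69.60° ✓; |BK| = 30.80 ✗.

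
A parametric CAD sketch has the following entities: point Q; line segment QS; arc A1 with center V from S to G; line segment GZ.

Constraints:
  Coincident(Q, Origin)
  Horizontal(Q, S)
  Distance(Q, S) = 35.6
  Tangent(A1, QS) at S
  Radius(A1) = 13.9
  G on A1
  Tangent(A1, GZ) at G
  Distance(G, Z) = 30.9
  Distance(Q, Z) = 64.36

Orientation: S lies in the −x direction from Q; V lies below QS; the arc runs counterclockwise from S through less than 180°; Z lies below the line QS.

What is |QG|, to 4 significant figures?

51.89

Q is at the origin; QS is horizontal with |QS| = 35.6 and S on the −x side, so S = (-35.60, 0.000). The tangent condition forces VS to be normal to QS, so V = S + (0, -13.9) = (-35.60, -13.90). Since VG ⟂ GZ (tangency), |VZ| = √(13.9² + 30.9²) = 33.88 regardless of where G sits on A1. So Z lies on both circle(Q, 64.36) and circle(V, 33.88); the below-QS intersection is Z = (-44.36, -46.63). G is the foot of the tangent from Z: G = (-49.32, -16.13).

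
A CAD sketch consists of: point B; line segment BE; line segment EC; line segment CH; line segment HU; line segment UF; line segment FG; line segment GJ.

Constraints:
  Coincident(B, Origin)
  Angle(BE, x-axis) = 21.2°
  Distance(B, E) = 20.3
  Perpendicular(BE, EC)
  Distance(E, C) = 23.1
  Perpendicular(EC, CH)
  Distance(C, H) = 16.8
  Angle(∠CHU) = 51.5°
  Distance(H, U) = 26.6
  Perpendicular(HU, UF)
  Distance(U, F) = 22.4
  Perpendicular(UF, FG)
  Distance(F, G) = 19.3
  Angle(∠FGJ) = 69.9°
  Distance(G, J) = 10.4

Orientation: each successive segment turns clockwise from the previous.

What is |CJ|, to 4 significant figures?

0.6614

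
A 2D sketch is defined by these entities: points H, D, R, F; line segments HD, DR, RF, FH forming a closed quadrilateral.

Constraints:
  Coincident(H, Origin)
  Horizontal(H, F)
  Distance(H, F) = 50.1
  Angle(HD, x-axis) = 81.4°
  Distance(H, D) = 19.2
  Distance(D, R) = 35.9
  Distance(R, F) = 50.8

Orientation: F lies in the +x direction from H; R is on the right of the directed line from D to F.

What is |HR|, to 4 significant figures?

17.05

Checks: |DR| = 35.90 ✓; |RF| = 50.80 ✓.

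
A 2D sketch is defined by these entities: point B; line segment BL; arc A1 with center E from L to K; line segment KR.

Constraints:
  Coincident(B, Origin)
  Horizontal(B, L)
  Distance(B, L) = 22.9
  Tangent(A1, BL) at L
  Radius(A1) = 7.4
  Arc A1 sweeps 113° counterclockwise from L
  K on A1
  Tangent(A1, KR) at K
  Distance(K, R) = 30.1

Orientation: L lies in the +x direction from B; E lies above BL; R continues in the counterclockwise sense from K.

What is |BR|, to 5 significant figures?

42.025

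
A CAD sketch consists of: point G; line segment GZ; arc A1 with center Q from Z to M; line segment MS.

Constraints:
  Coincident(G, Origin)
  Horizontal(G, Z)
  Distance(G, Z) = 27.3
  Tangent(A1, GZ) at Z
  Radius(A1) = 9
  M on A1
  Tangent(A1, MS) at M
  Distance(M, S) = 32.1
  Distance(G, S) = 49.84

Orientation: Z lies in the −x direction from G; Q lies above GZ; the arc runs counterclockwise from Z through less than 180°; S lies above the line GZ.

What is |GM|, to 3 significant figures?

21.7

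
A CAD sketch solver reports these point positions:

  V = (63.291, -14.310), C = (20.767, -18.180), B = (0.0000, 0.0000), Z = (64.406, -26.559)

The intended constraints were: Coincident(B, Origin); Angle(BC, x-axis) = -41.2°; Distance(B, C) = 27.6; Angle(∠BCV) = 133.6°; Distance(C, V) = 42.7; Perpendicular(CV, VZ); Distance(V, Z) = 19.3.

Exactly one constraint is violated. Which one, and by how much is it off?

Distance(V, Z) = 19.3 — off by 7.00.

B = (0.00, 0.00) ✓; BC at -41.20° ✓; |BC| = 27.60 ✓; ∠BCV = 133.6° ✓; |CV| = 42.70 ✓; ∠(CV, VZ) = 90.00° ✓; |VZ| = 12.30 ✗.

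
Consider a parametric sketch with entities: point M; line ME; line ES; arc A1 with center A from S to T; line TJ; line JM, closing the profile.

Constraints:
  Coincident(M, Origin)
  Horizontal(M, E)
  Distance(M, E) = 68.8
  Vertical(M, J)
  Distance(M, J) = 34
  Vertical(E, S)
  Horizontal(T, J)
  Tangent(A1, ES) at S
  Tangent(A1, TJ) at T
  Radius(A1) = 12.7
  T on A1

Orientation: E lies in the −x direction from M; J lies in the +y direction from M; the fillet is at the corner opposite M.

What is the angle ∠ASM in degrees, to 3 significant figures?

17.2°

M is at the origin; M and E share the same y with |ME| = 68.8 and E on the −x side, so E = (-68.8, 0.00). M and J share the same x with |MJ| = 34.0 and J on the +y side, so J = (0.00, 34.0). The virtual corner opposite M is at (-68.8, 34.0). A1 meets ES tangentially, so AS is at right angles to ES and A1 meets TJ tangentially, so AT is at right angles to TJ, with radius 12.7, so the center A sits 12.7 in from both sides at A = (-56.1, 21.3). That places the tangent points at S = (-68.8, 21.3) on ES and T = (-56.1, 34.0) on TJ. Then cos ∠ASM = SA·SM / (|SA||SM|), giving 17.2°.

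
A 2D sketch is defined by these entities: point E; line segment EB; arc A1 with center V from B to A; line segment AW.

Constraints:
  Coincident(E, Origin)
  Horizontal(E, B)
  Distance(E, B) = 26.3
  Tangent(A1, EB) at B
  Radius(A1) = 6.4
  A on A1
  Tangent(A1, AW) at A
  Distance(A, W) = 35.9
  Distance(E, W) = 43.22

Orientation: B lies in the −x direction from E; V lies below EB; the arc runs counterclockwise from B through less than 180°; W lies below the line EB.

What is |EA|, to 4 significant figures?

33.27

Checks: ∠(VB, BE) = 90.00° ✓; |VB| = 6.400 ✓; |VA| = 6.400 ✓; ∠(VA, AW) = 90.00° ✓; |AW| = 35.90 ✓; |EW| = 43.22 ✓.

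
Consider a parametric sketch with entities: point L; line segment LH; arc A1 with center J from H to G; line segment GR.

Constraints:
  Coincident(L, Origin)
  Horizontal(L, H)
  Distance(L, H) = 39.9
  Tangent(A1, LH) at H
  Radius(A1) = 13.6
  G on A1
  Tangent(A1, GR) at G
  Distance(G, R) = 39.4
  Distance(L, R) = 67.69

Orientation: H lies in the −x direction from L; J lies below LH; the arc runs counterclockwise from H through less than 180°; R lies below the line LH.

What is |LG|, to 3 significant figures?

55.8

Checks: |JH| = 13.60 ✓; |JG| = 13.60 ✓; ∠(JG, GR) = 90.00° ✓; |GR| = 39.40 ✓; |LR| = 67.69 ✓.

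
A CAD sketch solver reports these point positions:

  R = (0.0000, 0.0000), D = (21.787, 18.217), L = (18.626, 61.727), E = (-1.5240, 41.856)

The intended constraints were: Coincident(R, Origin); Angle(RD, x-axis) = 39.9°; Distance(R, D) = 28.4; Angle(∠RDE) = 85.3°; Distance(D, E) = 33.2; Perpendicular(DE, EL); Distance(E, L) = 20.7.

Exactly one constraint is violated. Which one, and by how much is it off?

Distance(E, L) = 20.7 — off by 7.60.

R = (0.00, 0.00) ✓; RD at 39.90° ✓; |RD| = 28.40 ✓; ∠RDE = 85.30° ✓; |DE| = 33.20 ✓; ∠(DE, EL) = 90.00° ✓; |EL| = 28.30 ✗.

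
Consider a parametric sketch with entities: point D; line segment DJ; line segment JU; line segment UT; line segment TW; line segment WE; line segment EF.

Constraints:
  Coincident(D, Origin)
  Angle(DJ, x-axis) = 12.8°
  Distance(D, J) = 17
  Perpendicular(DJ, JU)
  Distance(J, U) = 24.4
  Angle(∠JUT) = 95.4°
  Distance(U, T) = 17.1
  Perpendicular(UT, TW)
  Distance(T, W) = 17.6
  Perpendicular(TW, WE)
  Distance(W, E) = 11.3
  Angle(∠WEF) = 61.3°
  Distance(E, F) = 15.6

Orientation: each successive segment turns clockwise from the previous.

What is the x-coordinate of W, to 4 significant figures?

0.2417

D is at the origin; DJ runs at 12.8° with length 17.0, so J = (16.58, 3.766). DJ is perpendicular to JU, so JU runs at -77.20°; with |JU| = 24.4, U = (21.98, -20.03). ∠JUT = 95.4° gives UT at -161.8° from the x-axis; with |UT| = 17.1, T = (5.739, -25.37). UT is perpendicular to TW, so TW runs at 108.2°; with |TW| = 17.6, W = (0.2417, -8.649). So W.x = 0.2417.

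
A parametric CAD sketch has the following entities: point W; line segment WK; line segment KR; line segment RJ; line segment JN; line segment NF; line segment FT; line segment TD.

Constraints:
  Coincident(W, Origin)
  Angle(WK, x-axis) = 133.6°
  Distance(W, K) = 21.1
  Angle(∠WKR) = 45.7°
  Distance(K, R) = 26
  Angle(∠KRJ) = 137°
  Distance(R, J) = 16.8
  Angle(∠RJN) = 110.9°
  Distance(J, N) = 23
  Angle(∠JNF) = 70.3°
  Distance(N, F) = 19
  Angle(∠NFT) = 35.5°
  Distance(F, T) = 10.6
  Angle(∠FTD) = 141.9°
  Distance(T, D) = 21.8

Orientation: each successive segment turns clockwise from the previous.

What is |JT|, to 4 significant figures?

15.72

W is at the origin; WK runs at 133.6° with length 21.1, so K = (-14.55, 15.28). ∠WKR = 45.7° gives KR at -0.7000° from the x-axis; with |KR| = 26.0, R = (11.45, 14.96). ∠KRJ = 137.0° gives RJ at -43.70° from the x-axis; with |RJ| = 16.8, J = (23.59, 3.356). ∠RJN = 110.9° gives JN at -112.8° from the x-axis; with |JN| = 23.0, N = (14.68, -17.85). ∠JNF = 70.3° gives NF at 137.5° from the x-axis; with |NF| = 19.0, F = (0.6718, -5.011). ∠NFT = 35.5° gives FT at -7.000° from the x-axis; with |FT| = 10.6, T = (11.19, -6.303). Then |JT| = |T − J| = 15.72.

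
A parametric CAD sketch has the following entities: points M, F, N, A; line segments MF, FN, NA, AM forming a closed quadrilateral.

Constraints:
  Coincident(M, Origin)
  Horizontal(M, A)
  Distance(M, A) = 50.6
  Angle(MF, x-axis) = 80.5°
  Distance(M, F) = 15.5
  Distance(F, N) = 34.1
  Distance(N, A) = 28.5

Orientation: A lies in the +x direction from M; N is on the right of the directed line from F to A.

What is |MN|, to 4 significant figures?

26.67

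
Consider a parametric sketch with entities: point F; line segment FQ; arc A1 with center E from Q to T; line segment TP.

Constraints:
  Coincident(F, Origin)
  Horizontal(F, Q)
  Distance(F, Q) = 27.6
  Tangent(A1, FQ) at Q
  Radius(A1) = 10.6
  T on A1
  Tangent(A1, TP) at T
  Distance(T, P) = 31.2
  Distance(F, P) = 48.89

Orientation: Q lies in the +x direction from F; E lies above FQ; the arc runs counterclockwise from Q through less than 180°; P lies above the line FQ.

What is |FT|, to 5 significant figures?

40.123

F is at the origin; F and Q share the same y with |FQ| = 27.6 and Q on the +x side, so Q = (27.600, 0.0000). A1 meets FQ tangentially, so EQ is at right angles to FQ, so E = Q + (0, 10.6) = (27.600, 10.600). Since ET ⟂ TP (tangency), |EP| = √(10.6² + 31.2²) = 32.951 regardless of where T sits on A1. So P lies on both circle(F, 48.89) and circle(E, 32.951); the above-FQ intersection is P = (22.871, 43.210). T is the foot of the tangent from P: T = (37.043, 15.415).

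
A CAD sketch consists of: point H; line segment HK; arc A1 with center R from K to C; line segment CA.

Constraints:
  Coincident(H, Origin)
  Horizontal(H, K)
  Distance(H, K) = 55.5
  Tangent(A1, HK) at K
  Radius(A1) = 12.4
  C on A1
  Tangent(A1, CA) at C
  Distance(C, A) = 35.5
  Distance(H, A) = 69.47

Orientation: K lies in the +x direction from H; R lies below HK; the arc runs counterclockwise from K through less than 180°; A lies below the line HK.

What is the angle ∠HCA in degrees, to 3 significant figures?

117°

H is at the origin; HK is horizontal with |HK| = 55.5 and K on the +x side, so K = (55.5, 0.00). Since A1 is tangent to HK there, RK ⟂ HK, so R = K + (0, -12.4) = (55.5, -12.4). Since RC ⟂ CA (tangency), |RA| = √(12.4² + 35.5²) = 37.6 regardless of where C sits on A1. So A lies on both circle(H, 69.47) and circle(R, 37.6); the below-HK intersection is A = (48.8, -49.4). C is the foot of the tangent from A: C = (43.3, -14.3).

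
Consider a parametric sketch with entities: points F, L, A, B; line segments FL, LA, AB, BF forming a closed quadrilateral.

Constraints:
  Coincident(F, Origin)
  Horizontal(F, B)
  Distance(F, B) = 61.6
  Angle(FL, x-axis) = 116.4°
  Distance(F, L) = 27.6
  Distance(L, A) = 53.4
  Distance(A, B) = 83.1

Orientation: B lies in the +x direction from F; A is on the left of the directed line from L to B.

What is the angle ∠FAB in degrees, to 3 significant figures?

46.2°

F is at the origin; F and B share the same y with |FB| = 61.6 and B in +x, so B = (61.6, 0). FL runs at 116.4° with |FL| = 27.6, so L = (-12.3, 24.7). A is determined by |LA| = 53.4 and |AB| = 83.1 together: it lies at the intersection of circle(L, 53.4) and circle(B, 83.1). With |LB| = 77.9, the foot of the radical line on LB is 12.9 from L and the perpendicular offset is √(53.4² − 12.9²) = 51.8. Taking the left-of-LB solution: A = (16.4, 69.8).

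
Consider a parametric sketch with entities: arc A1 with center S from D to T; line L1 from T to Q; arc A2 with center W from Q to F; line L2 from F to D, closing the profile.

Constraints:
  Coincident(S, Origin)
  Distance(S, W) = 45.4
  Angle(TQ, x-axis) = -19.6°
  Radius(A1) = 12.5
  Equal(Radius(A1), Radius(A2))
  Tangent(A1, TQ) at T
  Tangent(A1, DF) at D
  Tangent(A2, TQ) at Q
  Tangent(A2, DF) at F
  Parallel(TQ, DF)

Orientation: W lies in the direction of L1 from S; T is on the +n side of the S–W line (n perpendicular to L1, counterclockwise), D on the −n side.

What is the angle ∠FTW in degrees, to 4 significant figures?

13.45°

The slot axis is L1's direction at -19.6°, so u = (cos -19.6°, sin -19.6°) = (0.9421, -0.3355) and n = (−sin -19.6°, cos -19.6°) = (0.3355, 0.9421). S is at the origin and W lies 45.4 along u from S, so W = 45.4·u = (42.77, -15.23). Tangency of A1 to both parallel lines with radius 12.5 puts T and D at S ± 12.5·n: T = (4.193, 11.78), D = (-4.193, -11.78). Equal radii place Q and F the same way about W: Q = W + 12.5·n = (46.96, -3.454), F = W − 12.5·n = (38.58, -27.01). Then cos ∠FTW = TF·TW / (|TF||TW|), giving 13.45°.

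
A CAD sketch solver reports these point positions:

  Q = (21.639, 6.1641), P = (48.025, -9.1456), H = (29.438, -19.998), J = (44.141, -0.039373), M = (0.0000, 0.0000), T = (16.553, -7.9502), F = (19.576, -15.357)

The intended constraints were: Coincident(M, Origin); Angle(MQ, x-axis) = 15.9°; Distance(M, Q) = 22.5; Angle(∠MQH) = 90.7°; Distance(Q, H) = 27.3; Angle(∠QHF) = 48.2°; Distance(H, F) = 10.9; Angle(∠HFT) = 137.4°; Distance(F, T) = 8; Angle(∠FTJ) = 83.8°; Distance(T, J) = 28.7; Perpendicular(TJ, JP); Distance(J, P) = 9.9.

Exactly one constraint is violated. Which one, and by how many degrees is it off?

Perpendicular(TJ, JP) — off by 7.10°.

M = (0.00, 0.00) ✓; MQ at 15.90° ✓; |MQ| = 22.50 ✓; ∠MQH = 90.70° ✓; |QH| = 27.30 ✓; ∠QHF = 48.20° ✓; |HF| = 10.90 ✓; ∠HFT = 137.4° ✓; |FT| = 8.000 ✓; ∠FTJ = 83.80° ✓; |TJ| = 28.70 ✓; ∠(TJ, JP) = 82.90° ✗; |JP| = 9.900 ✓.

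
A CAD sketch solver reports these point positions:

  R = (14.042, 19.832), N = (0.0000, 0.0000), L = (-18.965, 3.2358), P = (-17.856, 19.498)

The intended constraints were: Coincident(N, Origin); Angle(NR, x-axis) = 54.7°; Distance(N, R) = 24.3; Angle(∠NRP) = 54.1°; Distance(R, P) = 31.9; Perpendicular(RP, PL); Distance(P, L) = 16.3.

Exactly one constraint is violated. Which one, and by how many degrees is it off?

Perpendicular(RP, PL) — off by 4.50°.

N = (0.00, 0.00) ✓; NR at 54.70° ✓; |NR| = 24.30 ✓; ∠NRP = 54.10° ✓; |RP| = 31.90 ✓; ∠(RP, PL) = 85.50° ✗; |PL| = 16.30 ✓.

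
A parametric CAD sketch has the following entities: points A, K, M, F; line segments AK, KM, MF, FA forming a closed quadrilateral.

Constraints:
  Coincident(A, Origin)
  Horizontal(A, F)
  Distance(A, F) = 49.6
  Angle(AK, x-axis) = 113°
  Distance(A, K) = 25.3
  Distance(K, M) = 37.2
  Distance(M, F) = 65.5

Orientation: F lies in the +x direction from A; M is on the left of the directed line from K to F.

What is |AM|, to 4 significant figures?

54.79

A is at the origin; A and F share the same y with |AF| = 49.6 and F in +x, so F = (49.6, 0). AK runs at 113.0° with |AK| = 25.3, so K = (-9.885, 23.29). M is determined by |KM| = 37.2 and |MF| = 65.5 together: it lies at the intersection of circle(K, 37.2) and circle(F, 65.5). With |KF| = 63.88, the foot of the radical line on KF is 9.193 from K and the perpendicular offset is √(37.2² − 9.193²) = 36.05. Taking the left-of-KF solution: M = (11.82, 53.50).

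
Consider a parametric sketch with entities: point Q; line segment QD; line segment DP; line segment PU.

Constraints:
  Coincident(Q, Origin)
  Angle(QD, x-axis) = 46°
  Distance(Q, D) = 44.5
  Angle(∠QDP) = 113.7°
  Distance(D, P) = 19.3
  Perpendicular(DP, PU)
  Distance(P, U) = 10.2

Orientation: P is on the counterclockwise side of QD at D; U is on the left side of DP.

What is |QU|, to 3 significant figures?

48.1

∠QDP = 113.7°, so DP runs at 46.0° + (180° − 113.7°) = 112° from the x-axis; with |DP| = 19.3, P = D + 19.3·(cos 112°, sin 112°) = (23.6, 49.9). DP is perpendicular to PU; with |PU| = 10.2 on the left of DP, U = P + 10.2·(-0.925, -0.379) = (14.2, 46.0). Then |QU| = |U − Q| = 48.1.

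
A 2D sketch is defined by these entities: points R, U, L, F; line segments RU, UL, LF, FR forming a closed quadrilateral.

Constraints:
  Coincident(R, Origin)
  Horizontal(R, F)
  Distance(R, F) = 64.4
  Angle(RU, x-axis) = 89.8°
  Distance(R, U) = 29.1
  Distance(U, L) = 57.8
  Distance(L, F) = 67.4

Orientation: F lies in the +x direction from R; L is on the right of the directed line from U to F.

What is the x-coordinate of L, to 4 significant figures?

3.372

Checks: |UL| = 57.80 ✓; |LF| = 67.40 ✓.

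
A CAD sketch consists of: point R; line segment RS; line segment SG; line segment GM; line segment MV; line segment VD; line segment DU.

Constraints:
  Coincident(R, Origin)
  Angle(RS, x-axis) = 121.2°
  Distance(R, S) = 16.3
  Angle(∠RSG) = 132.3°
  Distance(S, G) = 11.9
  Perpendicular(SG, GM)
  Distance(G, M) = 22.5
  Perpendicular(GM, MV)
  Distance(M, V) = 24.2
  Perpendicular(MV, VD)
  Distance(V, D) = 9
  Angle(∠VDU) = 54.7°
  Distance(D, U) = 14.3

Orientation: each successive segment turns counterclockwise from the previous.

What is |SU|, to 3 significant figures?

21.8

R is at the origin; RS runs at 121.2° with length 16.3, so S = (-8.44, 13.9). ∠RSG = 132.3° gives SG at 169° from the x-axis; with |SG| = 11.9, G = (-20.1, 16.2). SG ⟂ GM, so GM runs at -101°; with |GM| = 22.5, M = (-24.5, -5.85). The perpendicularity gives MV at right angles to GM, so MV runs at -11.1°; with |MV| = 24.2, V = (-0.706, -10.5). MV is perpendicular to VD, so VD runs at 78.9°; with |VD| = 9.0, D = (1.03, -1.67). ∠VDU = 54.7° gives DU at -156° from the x-axis; with |DU| = 14.3, U = (-12.0, -7.53). Then |SU| = |U − S| = 21.8.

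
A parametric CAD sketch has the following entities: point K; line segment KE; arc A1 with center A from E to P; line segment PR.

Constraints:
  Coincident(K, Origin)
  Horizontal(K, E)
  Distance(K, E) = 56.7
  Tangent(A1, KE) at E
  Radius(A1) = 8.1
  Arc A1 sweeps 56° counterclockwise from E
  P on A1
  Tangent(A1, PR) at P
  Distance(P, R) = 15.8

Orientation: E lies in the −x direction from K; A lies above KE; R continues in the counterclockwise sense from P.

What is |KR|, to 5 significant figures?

44.398

K is at the origin; KE is horizontal with |KE| = 56.7 and E on the −x side, so E = (-56.700, 0.0000). Tangency of A1 to KE means the radius AE is perpendicular to KE, so A = E + (0, 8.1) = (-56.700, 8.1000). On A1, E sits at bearing -90° from A; a 56° counterclockwise sweep puts P at bearing -34°, so P = A + 8.1·(cos -34°, sin -34°) = (-49.985, 3.5705). A1 meets PR tangentially, so AP is at right angles to PR, so PR runs along (−sin -34°, cos -34°); with |PR| = 15.8, R = (-41.150, 16.669). Then |KR| = |R − K| = 44.398.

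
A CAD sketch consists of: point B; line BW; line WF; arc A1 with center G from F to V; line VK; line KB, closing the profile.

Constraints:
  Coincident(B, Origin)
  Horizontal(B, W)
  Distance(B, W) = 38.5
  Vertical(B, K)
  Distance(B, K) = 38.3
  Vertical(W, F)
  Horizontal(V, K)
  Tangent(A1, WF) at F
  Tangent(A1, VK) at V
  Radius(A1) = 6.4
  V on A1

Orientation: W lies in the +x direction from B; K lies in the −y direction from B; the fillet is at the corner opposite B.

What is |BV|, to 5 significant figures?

49.973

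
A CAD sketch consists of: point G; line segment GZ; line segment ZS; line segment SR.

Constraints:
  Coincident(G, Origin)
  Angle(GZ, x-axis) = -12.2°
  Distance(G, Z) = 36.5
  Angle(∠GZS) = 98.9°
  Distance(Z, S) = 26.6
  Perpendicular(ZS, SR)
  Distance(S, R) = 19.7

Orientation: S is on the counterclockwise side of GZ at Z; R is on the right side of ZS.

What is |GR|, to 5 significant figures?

64.414

∠GZS = 98.9°, so ZS runs at -12.2° + (180° − 98.9°) = 68.900° from the x-axis; with |ZS| = 26.6, S = Z + 26.6·(cos 68.900°, sin 68.900°) = (45.252, 17.103). The perpendicularity gives SR at right angles to ZS; with |SR| = 19.7 on the right of ZS, R = S + 19.7·(0.93295, -0.36000) = (63.631, 10.011). Then |GR| = |R − G| = 64.414.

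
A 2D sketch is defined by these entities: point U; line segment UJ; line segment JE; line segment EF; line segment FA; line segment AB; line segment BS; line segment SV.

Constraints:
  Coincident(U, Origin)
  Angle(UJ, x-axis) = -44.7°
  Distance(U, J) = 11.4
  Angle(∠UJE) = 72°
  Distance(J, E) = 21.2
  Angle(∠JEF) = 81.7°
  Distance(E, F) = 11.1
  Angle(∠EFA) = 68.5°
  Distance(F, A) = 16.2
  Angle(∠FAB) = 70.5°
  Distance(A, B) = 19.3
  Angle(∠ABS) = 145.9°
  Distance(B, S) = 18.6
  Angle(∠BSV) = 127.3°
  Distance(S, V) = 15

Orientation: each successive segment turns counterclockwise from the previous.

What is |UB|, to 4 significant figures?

26.41

U is at the origin; UJ runs at -44.7° with length 11.4, so J = (8.103, -8.019). ∠UJE = 72.0° gives JE at 63.30° from the x-axis; with |JE| = 21.2, E = (17.63, 10.92). ∠JEF = 81.7° gives EF at 161.6° from the x-axis; with |EF| = 11.1, F = (7.096, 14.42). ∠EFA = 68.5° gives FA at -86.90° from the x-axis; with |FA| = 16.2, A = (7.972, -1.752). ∠FAB = 70.5° gives AB at 22.60° from the x-axis; with |AB| = 19.3, B = (25.79, 5.665). Then |UB| = |B − U| = 26.41.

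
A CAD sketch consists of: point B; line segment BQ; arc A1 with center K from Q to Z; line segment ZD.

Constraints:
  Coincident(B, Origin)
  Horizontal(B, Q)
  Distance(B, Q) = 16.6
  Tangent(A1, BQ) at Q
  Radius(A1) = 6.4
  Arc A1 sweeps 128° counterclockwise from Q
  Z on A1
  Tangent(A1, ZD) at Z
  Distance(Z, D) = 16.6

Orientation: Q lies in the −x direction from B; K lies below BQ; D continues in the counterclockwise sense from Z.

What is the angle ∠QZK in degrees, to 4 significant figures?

26.00°

B is at the origin; B and Q share the same y with |BQ| = 16.6 and Q on the −x side, so Q = (-16.60, 0.000). A1 meets BQ tangentially, so KQ is at right angles to BQ, so K = Q + (0, -6.4) = (-16.60, -6.400). On A1, Q sits at bearing 90° from K; a 128° counterclockwise sweep puts Z at bearing 218°, so Z = K + 6.4·(cos 218°, sin 218°) = (-21.64, -10.34). Then cos ∠QZK = ZQ·ZK / (|ZQ||ZK|), giving 26.00°.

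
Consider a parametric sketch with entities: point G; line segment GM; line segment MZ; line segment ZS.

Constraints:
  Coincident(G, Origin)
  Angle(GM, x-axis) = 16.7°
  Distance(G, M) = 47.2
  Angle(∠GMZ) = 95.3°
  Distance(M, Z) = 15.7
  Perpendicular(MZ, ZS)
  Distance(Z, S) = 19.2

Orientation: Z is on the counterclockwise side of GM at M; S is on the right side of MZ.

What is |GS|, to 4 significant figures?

69.17

G is at the origin; GM runs at 16.7° with length 47.2, so M = 47.2·(cos 16.7°, sin 16.7°) = (45.21, 13.56). ∠GMZ = 95.3°, so MZ runs at 16.7° + (180° − 95.3°) = 101.4° from the x-axis; with |MZ| = 15.7, Z = M + 15.7·(cos 101.4°, sin 101.4°) = (42.11, 28.95). MZ is perpendicular to ZS; with |ZS| = 19.2 on the right of MZ, S = Z + 19.2·(0.9803, 0.1977) = (60.93, 32.75). Then |GS| = |S − G| = 69.17.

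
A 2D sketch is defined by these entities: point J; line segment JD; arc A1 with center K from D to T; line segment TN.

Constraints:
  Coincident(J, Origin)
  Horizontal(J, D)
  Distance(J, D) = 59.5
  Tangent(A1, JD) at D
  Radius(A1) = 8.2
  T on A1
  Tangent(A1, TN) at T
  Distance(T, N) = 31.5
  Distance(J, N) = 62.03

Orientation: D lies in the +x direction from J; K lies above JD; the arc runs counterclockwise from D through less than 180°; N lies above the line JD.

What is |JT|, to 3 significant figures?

67.5

J is at the origin; J and D share the same y with |JD| = 59.5 and D on the +x side, so D = (59.5, 0.00). Tangency of A1 to JD means the radius KD is perpendicular to JD, so K = D + (0, 8.2) = (59.5, 8.20). Since KT ⟂ TN (tangency), |KN| = √(8.2² + 31.5²) = 32.5 regardless of where T sits on A1. So N lies on both circle(J, 62.03) and circle(K, 32.5); the above-JD intersection is N = (48.4, 38.8). T is the foot of the tangent from N: T = (66.3, 12.8).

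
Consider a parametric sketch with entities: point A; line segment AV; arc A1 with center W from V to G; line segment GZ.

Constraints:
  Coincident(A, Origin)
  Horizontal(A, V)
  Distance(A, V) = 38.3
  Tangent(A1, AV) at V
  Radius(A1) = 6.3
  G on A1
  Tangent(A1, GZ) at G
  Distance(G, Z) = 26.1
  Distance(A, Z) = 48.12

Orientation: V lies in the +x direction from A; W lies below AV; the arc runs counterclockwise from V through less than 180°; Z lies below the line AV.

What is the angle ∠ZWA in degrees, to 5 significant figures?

92.421°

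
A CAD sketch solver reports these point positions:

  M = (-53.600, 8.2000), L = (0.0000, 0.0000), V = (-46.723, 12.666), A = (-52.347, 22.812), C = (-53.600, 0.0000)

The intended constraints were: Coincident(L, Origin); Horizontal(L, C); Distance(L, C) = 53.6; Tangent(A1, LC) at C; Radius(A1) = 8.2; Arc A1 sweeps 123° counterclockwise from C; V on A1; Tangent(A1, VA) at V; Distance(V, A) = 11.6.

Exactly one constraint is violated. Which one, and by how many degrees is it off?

Tangent(A1, VA) at V — off by 4.00°.

L = (0.00, 0.00) ✓; L.y = 0.00, C.y = 0.00 ✓; |LC| = 53.60 ✓; ∠(MC, CL) = 90.00° ✓; |MC| = 8.200 ✓; bearing(M→V) − bearing(M→C) = 123.0° ✓; |MV| = 8.200 ✓; ∠(MV, VA) = 94.00° ✗; |VA| = 11.60 ✓.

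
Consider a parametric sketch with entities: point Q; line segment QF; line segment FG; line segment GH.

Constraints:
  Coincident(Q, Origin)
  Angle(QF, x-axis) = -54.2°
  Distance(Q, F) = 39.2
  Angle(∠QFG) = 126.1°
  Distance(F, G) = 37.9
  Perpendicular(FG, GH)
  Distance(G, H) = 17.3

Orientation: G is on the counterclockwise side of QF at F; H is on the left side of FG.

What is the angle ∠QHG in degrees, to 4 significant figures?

103.3°

Q is at the origin; QF runs at -54.2° with length 39.2, so F = 39.2·(cos -54.2°, sin -54.2°) = (22.93, -31.79). ∠QFG = 126.1°, so FG runs at -54.2° + (180° − 126.1°) = -0.3000° from the x-axis; with |FG| = 37.9, G = F + 37.9·(cos -0.3000°, sin -0.3000°) = (60.83, -31.99). The perpendicularity gives GH at right angles to FG; with |GH| = 17.3 on the left of FG, H = G + 17.3·(0.005236, 1.000) = (60.92, -14.69). Then cos ∠QHG = HQ·HG / (|HQ||HG|), giving 103.3°.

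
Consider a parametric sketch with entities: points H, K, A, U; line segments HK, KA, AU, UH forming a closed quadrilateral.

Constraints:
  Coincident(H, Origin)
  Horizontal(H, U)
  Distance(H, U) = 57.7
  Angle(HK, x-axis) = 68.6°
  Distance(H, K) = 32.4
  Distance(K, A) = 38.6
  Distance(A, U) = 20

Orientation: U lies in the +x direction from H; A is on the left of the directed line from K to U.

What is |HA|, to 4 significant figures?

51.48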